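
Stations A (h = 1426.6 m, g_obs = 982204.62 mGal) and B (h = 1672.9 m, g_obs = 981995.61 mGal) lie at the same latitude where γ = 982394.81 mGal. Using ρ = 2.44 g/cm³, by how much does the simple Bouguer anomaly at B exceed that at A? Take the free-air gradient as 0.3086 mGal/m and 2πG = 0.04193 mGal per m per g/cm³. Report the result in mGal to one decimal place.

-158.2

Δg_SB(A) = 982204.62 − 982394.81 + 0.3086×1426.6 − 0.04193×2.44×1426.6 = 104.10 mGal
Δg_SB(B) = 981995.61 − 982394.81 + 0.3086×1672.9 − 0.04193×2.44×1672.9 = -54.10 mGal
Difference = -54.10 − (104.10) = -158.20 mGal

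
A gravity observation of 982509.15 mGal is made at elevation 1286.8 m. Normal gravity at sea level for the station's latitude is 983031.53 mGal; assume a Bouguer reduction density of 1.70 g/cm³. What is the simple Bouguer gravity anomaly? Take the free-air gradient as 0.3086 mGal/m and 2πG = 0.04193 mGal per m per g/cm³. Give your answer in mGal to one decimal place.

Free-air correction = 0.3086 × 1286.8 = 397.11 mGal
Free-air anomaly = 982509.15 − 983031.53 + (397.11) = -125.27 mGal
Bouguer slab correction = 0.04193 × 1.70 × 1286.8 = 91.72 mGal
Simple Bouguer anomaly = -125.27 − (91.72) = -216.99 mGal

-217.0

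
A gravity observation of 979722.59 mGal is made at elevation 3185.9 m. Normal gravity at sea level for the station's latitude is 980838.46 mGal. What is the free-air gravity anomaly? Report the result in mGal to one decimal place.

-132.7

Free-air correction = 0.3086 × 3185.9 = 983.17 mGal
Free-air anomaly = 979722.59 − 980838.46 + (983.17) = -132.70 mGal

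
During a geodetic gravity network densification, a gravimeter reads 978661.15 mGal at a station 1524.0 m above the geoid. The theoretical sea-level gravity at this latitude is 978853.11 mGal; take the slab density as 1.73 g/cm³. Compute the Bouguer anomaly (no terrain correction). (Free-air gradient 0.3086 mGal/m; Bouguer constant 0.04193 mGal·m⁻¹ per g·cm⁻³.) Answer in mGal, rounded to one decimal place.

167.8

Free-air correction = 0.3086 × 1524.0 = 470.31 mGal
Free-air anomaly = 978661.15 − 978853.11 + (470.31) = 278.35 mGal
Bouguer slab correction = 0.04193 × 1.73 × 1524.0 = 110.55 mGal
Simple Bouguer anomaly = 278.35 − (110.55) = 167.80 mGal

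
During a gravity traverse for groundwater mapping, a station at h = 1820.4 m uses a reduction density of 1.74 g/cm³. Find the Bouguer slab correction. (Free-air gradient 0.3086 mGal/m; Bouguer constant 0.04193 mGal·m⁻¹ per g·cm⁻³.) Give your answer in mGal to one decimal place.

132.8

Bouguer slab correction = 0.04193 × 1.74 × 1820.4 = 132.8 mGal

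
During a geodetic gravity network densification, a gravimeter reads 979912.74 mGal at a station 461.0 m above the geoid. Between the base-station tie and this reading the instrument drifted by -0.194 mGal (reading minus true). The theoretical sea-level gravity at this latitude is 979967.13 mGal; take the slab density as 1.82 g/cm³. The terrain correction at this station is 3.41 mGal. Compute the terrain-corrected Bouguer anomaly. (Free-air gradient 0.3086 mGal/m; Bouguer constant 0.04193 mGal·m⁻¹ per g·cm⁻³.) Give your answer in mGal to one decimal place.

Drift-corrected reading = 979912.74 − (-0.194) = 979912.934 mGal
Free-air correction = 0.3086 × 461.0 = 142.26 mGal
Free-air anomaly = 979912.934 − 979967.13 + (142.26) = 88.064 mGal
Bouguer slab correction = 0.04193 × 1.82 × 461.0 = 35.18 mGal
Simple Bouguer anomaly = 88.064 − (35.18) = 52.884 mGal
Complete Bouguer anomaly = 52.884 + 3.41 = 56.294 mGal

56.3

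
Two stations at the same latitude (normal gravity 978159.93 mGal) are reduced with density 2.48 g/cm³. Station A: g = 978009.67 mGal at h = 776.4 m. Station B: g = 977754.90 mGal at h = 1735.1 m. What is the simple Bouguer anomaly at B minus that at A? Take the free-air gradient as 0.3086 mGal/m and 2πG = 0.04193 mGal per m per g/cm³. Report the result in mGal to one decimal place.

-58.6

Δg_SB(A) = 978009.67 − 978159.93 + 0.3086×776.4 − 0.04193×2.48×776.4 = 8.60 mGal
Δg_SB(B) = 977754.90 − 978159.93 + 0.3086×1735.1 − 0.04193×2.48×1735.1 = -50.00 mGal
Difference = -50.00 − (8.60) = -58.60 mGal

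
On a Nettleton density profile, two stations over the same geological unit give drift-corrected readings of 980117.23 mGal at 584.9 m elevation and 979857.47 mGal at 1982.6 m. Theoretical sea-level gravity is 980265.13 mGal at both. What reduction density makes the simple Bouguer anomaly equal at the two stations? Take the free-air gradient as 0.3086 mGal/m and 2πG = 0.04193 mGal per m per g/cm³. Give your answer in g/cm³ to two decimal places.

Δg_obs = 979857.47 − 980117.23 = -259.76 mGal over Δh = 1982.6 − 584.9 = 1397.7 m
Equal Bouguer anomalies ⇒ Δg_obs + (0.3086 − 0.04193ρ)·Δh = 0
0.3086 − 0.04193ρ = −Δg_obs/Δh = 0.18585
ρ = (0.3086 − 0.18585) / 0.04193 = 2.93 g/cm³

2.93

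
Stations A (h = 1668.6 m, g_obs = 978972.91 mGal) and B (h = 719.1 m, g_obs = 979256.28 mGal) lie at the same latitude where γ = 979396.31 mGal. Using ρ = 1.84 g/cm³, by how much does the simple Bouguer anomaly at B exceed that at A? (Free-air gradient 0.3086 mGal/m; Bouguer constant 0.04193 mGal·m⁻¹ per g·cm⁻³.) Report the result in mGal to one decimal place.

63.6

Δg_SB(A) = 978972.91 − 979396.31 + 0.3086×1668.6 − 0.04193×1.84×1668.6 = -37.20 mGal
Δg_SB(B) = 979256.28 − 979396.31 + 0.3086×719.1 − 0.04193×1.84×719.1 = 26.40 mGal
Difference = 26.40 − (-37.20) = 63.60 mGal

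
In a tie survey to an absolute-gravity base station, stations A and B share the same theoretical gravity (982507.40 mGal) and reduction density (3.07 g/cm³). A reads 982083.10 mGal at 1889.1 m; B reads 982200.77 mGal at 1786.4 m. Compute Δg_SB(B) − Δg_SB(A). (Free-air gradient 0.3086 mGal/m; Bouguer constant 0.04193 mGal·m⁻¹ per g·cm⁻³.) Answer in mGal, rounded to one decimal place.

99.2

Δg_SB(A) = 982083.10 − 982507.40 + 0.3086×1889.1 − 0.04193×3.07×1889.1 = -84.50 mGal
Δg_SB(B) = 982200.77 − 982507.40 + 0.3086×1786.4 − 0.04193×3.07×1786.4 = 14.70 mGal
Difference = 14.70 − (-84.50) = 99.20 mGal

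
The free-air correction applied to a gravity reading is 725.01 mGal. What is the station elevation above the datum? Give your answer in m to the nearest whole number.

2349

h = 725.01 / 0.3086 = 2349.35 m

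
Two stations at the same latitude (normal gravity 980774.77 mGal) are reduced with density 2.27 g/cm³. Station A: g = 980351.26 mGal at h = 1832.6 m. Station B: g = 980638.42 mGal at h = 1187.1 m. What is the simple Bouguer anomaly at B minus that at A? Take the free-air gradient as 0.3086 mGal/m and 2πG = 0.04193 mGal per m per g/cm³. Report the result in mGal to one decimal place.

149.4

Δg_SB(A) = 980351.26 − 980774.77 + 0.3086×1832.6 − 0.04193×2.27×1832.6 = -32.40 mGal
Δg_SB(B) = 980638.42 − 980774.77 + 0.3086×1187.1 − 0.04193×2.27×1187.1 = 117.00 mGal
Difference = 117.00 − (-32.40) = 149.40 mGal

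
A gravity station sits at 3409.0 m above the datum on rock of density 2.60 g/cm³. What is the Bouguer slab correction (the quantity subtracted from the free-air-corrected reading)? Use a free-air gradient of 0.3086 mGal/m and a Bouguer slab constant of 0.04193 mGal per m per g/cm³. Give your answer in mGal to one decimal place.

371.6

Bouguer slab correction = 0.04193 × 2.60 × 3409.0 = 371.6 mGal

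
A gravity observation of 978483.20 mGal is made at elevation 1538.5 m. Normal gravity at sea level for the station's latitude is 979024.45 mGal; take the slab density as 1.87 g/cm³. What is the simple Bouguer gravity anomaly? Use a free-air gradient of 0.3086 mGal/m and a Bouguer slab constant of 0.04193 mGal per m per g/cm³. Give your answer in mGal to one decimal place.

-187.1

Free-air correction = 0.3086 × 1538.5 = 474.78 mGal
Free-air anomaly = 978483.20 − 979024.45 + (474.78) = -66.47 mGal
Bouguer slab correction = 0.04193 × 1.87 × 1538.5 = 120.63 mGal
Simple Bouguer anomaly = -66.47 − (120.63) = -187.10 mGal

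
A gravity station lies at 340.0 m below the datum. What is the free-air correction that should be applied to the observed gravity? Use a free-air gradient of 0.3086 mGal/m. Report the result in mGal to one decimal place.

-104.9

Free-air correction = 0.3086 × -340.0 = -104.9 mGal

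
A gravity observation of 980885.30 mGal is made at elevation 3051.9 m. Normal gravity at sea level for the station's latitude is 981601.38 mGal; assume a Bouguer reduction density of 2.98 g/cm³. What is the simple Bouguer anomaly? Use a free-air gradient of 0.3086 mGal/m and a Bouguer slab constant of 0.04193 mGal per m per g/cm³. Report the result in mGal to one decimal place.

Free-air correction = 0.3086 × 3051.9 = 941.82 mGal
Free-air anomaly = 980885.30 − 981601.38 + (941.82) = 225.74 mGal
Bouguer slab correction = 0.04193 × 2.98 × 3051.9 = 381.34 mGal
Simple Bouguer anomaly = 225.74 − (381.34) = -155.60 mGal

-155.6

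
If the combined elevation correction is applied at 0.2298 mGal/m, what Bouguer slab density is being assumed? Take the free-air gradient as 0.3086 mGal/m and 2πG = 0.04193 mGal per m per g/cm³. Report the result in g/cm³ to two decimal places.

0.2298 = 0.3086 − 0.04193 × ρ
ρ = (0.3086 − 0.2298) / 0.04193 = 1.88 g/cm³

1.88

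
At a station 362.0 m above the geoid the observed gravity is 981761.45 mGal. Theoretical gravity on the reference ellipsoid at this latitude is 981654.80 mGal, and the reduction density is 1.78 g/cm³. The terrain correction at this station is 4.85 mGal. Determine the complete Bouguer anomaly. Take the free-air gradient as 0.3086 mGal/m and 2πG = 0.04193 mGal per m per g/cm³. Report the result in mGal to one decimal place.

Free-air correction = 0.3086 × 362.0 = 111.71 mGal
Free-air anomaly = 981761.45 − 981654.80 + (111.71) = 218.36 mGal
Bouguer slab correction = 0.04193 × 1.78 × 362.0 = 27.02 mGal
Simple Bouguer anomaly = 218.36 − (27.02) = 191.34 mGal
Complete Bouguer anomaly = 191.34 + 4.85 = 196.19 mGal

196.2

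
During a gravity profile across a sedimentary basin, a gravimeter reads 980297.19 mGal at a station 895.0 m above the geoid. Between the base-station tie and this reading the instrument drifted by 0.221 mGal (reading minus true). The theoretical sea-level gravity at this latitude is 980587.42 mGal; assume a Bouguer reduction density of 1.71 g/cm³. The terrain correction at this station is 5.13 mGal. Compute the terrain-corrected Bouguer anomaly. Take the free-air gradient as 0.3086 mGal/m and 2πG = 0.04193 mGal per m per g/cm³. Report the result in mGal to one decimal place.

-73.3

Drift-corrected reading = 980297.19 − (0.221) = 980296.969 mGal
Free-air correction = 0.3086 × 895.0 = 276.20 mGal
Free-air anomaly = 980296.969 − 980587.42 + (276.20) = -14.251 mGal
Bouguer slab correction = 0.04193 × 1.71 × 895.0 = 64.17 mGal
Simple Bouguer anomaly = -14.251 − (64.17) = -78.421 mGal
Complete Bouguer anomaly = -78.421 + 5.13 = -73.291 mGal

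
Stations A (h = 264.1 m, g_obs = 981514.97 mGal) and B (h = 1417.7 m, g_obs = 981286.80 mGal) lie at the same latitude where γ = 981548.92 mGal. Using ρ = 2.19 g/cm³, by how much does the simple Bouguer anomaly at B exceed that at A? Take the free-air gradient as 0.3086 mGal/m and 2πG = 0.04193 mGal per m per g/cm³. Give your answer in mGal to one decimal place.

21.9

Δg_SB(A) = 981514.97 − 981548.92 + 0.3086×264.1 − 0.04193×2.19×264.1 = 23.30 mGal
Δg_SB(B) = 981286.80 − 981548.92 + 0.3086×1417.7 − 0.04193×2.19×1417.7 = 45.20 mGal
Difference = 45.20 − (23.30) = 21.90 mGal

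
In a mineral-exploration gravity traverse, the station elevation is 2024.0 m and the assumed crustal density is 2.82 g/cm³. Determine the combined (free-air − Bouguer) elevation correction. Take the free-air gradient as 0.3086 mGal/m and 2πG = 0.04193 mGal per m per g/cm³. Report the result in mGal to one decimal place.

Combined gradient = 0.3086 − 0.04193 × 2.82 = 0.1903574 mGal/m
Combined elevation correction = 0.1903574 × 2024.0 = 385.3 mGal

385.3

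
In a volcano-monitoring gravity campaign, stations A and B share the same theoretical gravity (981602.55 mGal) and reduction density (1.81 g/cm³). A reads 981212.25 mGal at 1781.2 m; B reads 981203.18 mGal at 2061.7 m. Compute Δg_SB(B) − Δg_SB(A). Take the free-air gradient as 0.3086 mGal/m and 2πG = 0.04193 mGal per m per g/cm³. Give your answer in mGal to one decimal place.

56.2

Δg_SB(A) = 981212.25 − 981602.55 + 0.3086×1781.2 − 0.04193×1.81×1781.2 = 24.20 mGal
Δg_SB(B) = 981203.18 − 981602.55 + 0.3086×2061.7 − 0.04193×1.81×2061.7 = 80.40 mGal
Difference = 80.40 − (24.20) = 56.20 mGal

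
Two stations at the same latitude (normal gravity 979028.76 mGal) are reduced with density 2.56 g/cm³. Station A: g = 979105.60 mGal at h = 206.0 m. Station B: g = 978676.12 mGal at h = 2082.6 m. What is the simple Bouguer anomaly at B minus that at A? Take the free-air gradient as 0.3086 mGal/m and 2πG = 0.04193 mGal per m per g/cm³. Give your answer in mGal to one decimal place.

-51.8

Δg_SB(A) = 979105.60 − 979028.76 + 0.3086×206.0 − 0.04193×2.56×206.0 = 118.30 mGal
Δg_SB(B) = 978676.12 − 979028.76 + 0.3086×2082.6 − 0.04193×2.56×2082.6 = 66.50 mGal
Difference = 66.50 − (118.30) = -51.80 mGal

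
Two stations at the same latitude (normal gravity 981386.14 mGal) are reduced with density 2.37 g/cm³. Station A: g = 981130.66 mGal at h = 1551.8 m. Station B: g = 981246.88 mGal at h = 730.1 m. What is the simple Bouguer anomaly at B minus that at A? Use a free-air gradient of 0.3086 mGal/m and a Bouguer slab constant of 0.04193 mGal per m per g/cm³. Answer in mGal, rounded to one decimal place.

Δg_SB(A) = 981130.66 − 981386.14 + 0.3086×1551.8 − 0.04193×2.37×1551.8 = 69.20 mGal
Δg_SB(B) = 981246.88 − 981386.14 + 0.3086×730.1 − 0.04193×2.37×730.1 = 13.50 mGal
Difference = 13.50 − (69.20) = -55.70 mGal

-55.7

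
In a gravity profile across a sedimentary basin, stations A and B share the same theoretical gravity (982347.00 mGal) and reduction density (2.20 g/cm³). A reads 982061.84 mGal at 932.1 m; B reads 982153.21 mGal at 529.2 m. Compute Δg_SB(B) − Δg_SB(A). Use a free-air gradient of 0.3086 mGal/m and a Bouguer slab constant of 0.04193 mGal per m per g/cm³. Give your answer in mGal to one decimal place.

4.2

Δg_SB(A) = 982061.84 − 982347.00 + 0.3086×932.1 − 0.04193×2.20×932.1 = -83.50 mGal
Δg_SB(B) = 982153.21 − 982347.00 + 0.3086×529.2 − 0.04193×2.20×529.2 = -79.30 mGal
Difference = -79.30 − (-83.50) = 4.20 mGal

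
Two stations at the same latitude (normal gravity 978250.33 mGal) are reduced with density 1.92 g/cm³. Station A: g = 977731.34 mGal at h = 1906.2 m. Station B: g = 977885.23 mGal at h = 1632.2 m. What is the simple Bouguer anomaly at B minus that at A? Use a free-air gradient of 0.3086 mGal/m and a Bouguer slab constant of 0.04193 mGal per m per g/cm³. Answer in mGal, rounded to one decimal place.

91.4

Δg_SB(A) = 977731.34 − 978250.33 + 0.3086×1906.2 − 0.04193×1.92×1906.2 = -84.20 mGal
Δg_SB(B) = 977885.23 − 978250.33 + 0.3086×1632.2 − 0.04193×1.92×1632.2 = 7.20 mGal
Difference = 7.20 − (-84.20) = 91.40 mGal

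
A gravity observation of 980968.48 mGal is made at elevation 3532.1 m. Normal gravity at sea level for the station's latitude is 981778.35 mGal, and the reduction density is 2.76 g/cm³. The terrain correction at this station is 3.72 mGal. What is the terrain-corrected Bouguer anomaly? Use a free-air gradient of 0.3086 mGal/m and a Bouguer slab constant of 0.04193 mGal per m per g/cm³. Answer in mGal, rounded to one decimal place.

-124.9

Free-air correction = 0.3086 × 3532.1 = 1090.01 mGal
Free-air anomaly = 980968.48 − 981778.35 + (1090.01) = 280.14 mGal
Bouguer slab correction = 0.04193 × 2.76 × 3532.1 = 408.76 mGal
Simple Bouguer anomaly = 280.14 − (408.76) = -128.62 mGal
Complete Bouguer anomaly = -128.62 + 3.72 = -124.90 mGal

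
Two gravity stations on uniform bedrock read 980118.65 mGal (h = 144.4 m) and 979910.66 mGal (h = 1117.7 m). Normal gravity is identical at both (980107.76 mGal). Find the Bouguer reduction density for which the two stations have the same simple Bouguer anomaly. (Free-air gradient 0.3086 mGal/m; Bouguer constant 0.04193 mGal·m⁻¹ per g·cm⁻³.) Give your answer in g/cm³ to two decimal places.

Δg_obs = 979910.66 − 980118.65 = -207.99 mGal over Δh = 1117.7 − 144.4 = 973.3 m
Equal Bouguer anomalies ⇒ Δg_obs + (0.3086 − 0.04193ρ)·Δh = 0
0.3086 − 0.04193ρ = −Δg_obs/Δh = 0.21370
ρ = (0.3086 − 0.21370) / 0.04193 = 2.26 g/cm³

2.26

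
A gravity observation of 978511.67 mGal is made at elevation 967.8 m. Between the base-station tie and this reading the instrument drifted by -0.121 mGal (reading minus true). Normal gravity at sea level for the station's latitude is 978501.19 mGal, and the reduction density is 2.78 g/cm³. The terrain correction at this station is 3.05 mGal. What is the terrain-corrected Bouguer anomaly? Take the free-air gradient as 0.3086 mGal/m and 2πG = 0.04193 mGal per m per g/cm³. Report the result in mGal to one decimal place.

199.5

Drift-corrected reading = 978511.67 − (-0.121) = 978511.791 mGal
Free-air correction = 0.3086 × 967.8 = 298.66 mGal
Free-air anomaly = 978511.791 − 978501.19 + (298.66) = 309.261 mGal
Bouguer slab correction = 0.04193 × 2.78 × 967.8 = 112.81 mGal
Simple Bouguer anomaly = 309.261 − (112.81) = 196.451 mGal
Complete Bouguer anomaly = 196.451 + 3.05 = 199.501 mGal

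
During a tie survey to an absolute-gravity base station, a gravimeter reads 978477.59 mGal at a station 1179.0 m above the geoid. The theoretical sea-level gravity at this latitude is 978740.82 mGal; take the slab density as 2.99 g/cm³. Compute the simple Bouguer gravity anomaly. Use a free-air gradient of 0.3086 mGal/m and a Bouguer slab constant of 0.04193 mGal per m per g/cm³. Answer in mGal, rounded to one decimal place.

Free-air correction = 0.3086 × 1179.0 = 363.84 mGal
Free-air anomaly = 978477.59 − 978740.82 + (363.84) = 100.61 mGal
Bouguer slab correction = 0.04193 × 2.99 × 1179.0 = 147.81 mGal
Simple Bouguer anomaly = 100.61 − (147.81) = -47.20 mGal

-47.2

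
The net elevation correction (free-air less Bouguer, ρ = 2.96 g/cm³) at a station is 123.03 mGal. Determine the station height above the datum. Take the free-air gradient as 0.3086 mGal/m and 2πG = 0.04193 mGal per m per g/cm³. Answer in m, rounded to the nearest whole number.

Combined gradient = 0.3086 − 0.04193 × 2.96 = 0.1844872 mGal/m
h = 123.03 / 0.1844872 = 666.88 m

667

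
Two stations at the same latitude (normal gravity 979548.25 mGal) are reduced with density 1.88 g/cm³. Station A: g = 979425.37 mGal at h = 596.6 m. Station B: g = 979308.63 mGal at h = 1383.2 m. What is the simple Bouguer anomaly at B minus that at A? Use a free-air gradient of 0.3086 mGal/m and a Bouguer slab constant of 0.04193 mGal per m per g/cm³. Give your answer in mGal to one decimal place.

64.0

Δg_SB(A) = 979425.37 − 979548.25 + 0.3086×596.6 − 0.04193×1.88×596.6 = 14.20 mGal
Δg_SB(B) = 979308.63 − 979548.25 + 0.3086×1383.2 − 0.04193×1.88×1383.2 = 78.20 mGal
Difference = 78.20 − (14.20) = 64.00 mGal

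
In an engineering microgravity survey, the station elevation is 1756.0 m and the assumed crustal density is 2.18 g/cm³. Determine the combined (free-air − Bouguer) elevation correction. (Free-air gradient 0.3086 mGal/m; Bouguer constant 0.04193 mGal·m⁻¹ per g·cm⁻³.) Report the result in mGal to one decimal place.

381.4

Combined gradient = 0.3086 − 0.04193 × 2.18 = 0.2171926 mGal/m
Combined elevation correction = 0.2171926 × 1756.0 = 381.4 mGal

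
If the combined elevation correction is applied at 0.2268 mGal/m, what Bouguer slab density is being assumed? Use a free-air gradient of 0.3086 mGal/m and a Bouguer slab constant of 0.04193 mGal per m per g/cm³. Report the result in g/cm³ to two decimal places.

0.2268 = 0.3086 − 0.04193 × ρ
ρ = (0.3086 − 0.2268) / 0.04193 = 1.95 g/cm³

1.95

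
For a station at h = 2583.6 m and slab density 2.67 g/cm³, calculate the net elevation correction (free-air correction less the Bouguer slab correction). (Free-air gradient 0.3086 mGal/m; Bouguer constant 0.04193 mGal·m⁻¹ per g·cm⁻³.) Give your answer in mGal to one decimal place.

508.1

Combined gradient = 0.3086 − 0.04193 × 2.67 = 0.1966469 mGal/m
Combined elevation correction = 0.1966469 × 2583.6 = 508.1 mGal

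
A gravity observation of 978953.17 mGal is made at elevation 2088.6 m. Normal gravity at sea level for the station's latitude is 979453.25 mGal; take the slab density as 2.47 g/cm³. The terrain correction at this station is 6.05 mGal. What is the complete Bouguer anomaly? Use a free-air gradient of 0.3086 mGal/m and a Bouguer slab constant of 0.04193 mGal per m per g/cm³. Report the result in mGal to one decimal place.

-65.8

Free-air correction = 0.3086 × 2088.6 = 644.54 mGal
Free-air anomaly = 978953.17 − 979453.25 + (644.54) = 144.46 mGal
Bouguer slab correction = 0.04193 × 2.47 × 2088.6 = 216.31 mGal
Simple Bouguer anomaly = 144.46 − (216.31) = -71.85 mGal
Complete Bouguer anomaly = -71.85 + 6.05 = -65.80 mGal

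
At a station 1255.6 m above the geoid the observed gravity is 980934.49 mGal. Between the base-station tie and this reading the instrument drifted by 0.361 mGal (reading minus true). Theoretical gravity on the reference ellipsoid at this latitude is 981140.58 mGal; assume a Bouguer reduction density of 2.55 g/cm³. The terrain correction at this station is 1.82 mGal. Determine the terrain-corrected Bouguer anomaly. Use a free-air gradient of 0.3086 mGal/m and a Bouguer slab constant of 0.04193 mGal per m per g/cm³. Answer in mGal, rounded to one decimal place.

Drift-corrected reading = 980934.49 − (0.361) = 980934.129 mGal
Free-air correction = 0.3086 × 1255.6 = 387.48 mGal
Free-air anomaly = 980934.129 − 981140.58 + (387.48) = 181.029 mGal
Bouguer slab correction = 0.04193 × 2.55 × 1255.6 = 134.25 mGal
Simple Bouguer anomaly = 181.029 − (134.25) = 46.779 mGal
Complete Bouguer anomaly = 46.779 + 1.82 = 48.599 mGal

48.6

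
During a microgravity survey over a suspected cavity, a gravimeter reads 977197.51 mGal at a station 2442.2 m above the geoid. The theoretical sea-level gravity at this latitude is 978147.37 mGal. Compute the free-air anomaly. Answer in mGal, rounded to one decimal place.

Free-air correction = 0.3086 × 2442.2 = 753.66 mGal
Free-air anomaly = 977197.51 − 978147.37 + (753.66) = -196.20 mGal

-196.2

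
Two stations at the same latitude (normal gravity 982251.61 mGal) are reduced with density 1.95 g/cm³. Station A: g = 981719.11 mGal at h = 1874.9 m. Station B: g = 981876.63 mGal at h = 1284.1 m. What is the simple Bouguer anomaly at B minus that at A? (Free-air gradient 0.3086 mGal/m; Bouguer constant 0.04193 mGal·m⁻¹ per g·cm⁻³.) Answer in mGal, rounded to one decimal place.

Δg_SB(A) = 981719.11 − 982251.61 + 0.3086×1874.9 − 0.04193×1.95×1874.9 = -107.20 mGal
Δg_SB(B) = 981876.63 − 982251.61 + 0.3086×1284.1 − 0.04193×1.95×1284.1 = -83.70 mGal
Difference = -83.70 − (-107.20) = 23.50 mGal

23.5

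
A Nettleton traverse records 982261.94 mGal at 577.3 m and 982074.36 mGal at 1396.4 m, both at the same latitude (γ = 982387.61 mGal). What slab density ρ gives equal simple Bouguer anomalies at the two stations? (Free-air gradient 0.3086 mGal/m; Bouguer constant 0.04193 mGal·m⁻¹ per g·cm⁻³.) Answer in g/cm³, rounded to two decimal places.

1.90

Δg_obs = 982074.36 − 982261.94 = -187.58 mGal over Δh = 1396.4 − 577.3 = 819.1 m
Equal Bouguer anomalies ⇒ Δg_obs + (0.3086 − 0.04193ρ)·Δh = 0
0.3086 − 0.04193ρ = −Δg_obs/Δh = 0.22901
ρ = (0.3086 − 0.22901) / 0.04193 = 1.90 g/cm³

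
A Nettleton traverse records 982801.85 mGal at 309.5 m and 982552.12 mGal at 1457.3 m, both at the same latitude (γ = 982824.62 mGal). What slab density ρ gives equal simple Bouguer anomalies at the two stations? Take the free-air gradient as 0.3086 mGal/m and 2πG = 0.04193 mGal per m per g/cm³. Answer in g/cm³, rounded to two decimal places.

Δg_obs = 982552.12 − 982801.85 = -249.73 mGal over Δh = 1457.3 − 309.5 = 1147.8 m
Equal Bouguer anomalies ⇒ Δg_obs + (0.3086 − 0.04193ρ)·Δh = 0
0.3086 − 0.04193ρ = −Δg_obs/Δh = 0.21757
ρ = (0.3086 − 0.21757) / 0.04193 = 2.17 g/cm³

2.17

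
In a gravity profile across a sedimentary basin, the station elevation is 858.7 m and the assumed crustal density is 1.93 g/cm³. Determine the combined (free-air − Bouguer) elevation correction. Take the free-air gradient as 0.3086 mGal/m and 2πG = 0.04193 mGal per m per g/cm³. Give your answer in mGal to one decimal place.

Combined gradient = 0.3086 − 0.04193 × 1.93 = 0.2276751 mGal/m
Combined elevation correction = 0.2276751 × 858.7 = 195.5 mGal

195.5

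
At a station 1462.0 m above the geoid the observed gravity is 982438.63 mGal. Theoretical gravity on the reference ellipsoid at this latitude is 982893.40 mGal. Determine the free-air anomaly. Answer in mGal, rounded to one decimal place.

Free-air correction = 0.3086 × 1462.0 = 451.17 mGal
Free-air anomaly = 982438.63 − 982893.40 + (451.17) = -3.60 mGal

-3.6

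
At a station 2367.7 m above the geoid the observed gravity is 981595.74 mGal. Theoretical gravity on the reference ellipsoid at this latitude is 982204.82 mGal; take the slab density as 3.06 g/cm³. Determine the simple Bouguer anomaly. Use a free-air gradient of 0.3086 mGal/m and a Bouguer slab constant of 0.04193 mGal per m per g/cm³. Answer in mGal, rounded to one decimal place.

-182.2

Free-air correction = 0.3086 × 2367.7 = 730.67 mGal
Free-air anomaly = 981595.74 − 982204.82 + (730.67) = 121.59 mGal
Bouguer slab correction = 0.04193 × 3.06 × 2367.7 = 303.79 mGal
Simple Bouguer anomaly = 121.59 − (303.79) = -182.20 mGal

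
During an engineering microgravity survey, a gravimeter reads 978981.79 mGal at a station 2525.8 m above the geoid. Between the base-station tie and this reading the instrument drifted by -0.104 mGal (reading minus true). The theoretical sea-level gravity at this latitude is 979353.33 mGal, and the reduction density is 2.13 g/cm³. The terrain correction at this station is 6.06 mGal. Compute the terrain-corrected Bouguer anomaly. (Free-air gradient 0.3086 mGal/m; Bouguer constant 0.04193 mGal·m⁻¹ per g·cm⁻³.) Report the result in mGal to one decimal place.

Drift-corrected reading = 978981.79 − (-0.104) = 978981.894 mGal
Free-air correction = 0.3086 × 2525.8 = 779.46 mGal
Free-air anomaly = 978981.894 − 979353.33 + (779.46) = 408.024 mGal
Bouguer slab correction = 0.04193 × 2.13 × 2525.8 = 225.58 mGal
Simple Bouguer anomaly = 408.024 − (225.58) = 182.444 mGal
Complete Bouguer anomaly = 182.444 + 6.06 = 188.504 mGal

188.5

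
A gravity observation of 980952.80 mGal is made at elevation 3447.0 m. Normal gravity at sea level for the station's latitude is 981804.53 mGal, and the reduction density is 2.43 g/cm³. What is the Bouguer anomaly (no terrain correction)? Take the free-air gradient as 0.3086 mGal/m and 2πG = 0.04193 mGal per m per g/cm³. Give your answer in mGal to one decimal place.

Free-air correction = 0.3086 × 3447.0 = 1063.74 mGal
Free-air anomaly = 980952.80 − 981804.53 + (1063.74) = 212.01 mGal
Bouguer slab correction = 0.04193 × 2.43 × 3447.0 = 351.21 mGal
Simple Bouguer anomaly = 212.01 − (351.21) = -139.20 mGal

-139.2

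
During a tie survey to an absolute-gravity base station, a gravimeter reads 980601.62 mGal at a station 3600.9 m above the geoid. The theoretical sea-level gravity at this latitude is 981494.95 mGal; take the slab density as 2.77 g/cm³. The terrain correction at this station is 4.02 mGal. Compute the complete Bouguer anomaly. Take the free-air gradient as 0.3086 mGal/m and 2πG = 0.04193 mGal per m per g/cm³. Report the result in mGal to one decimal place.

Free-air correction = 0.3086 × 3600.9 = 1111.24 mGal
Free-air anomaly = 980601.62 − 981494.95 + (1111.24) = 217.91 mGal
Bouguer slab correction = 0.04193 × 2.77 × 3600.9 = 418.23 mGal
Simple Bouguer anomaly = 217.91 − (418.23) = -200.32 mGal
Complete Bouguer anomaly = -200.32 + 4.02 = -196.30 mGal

-196.3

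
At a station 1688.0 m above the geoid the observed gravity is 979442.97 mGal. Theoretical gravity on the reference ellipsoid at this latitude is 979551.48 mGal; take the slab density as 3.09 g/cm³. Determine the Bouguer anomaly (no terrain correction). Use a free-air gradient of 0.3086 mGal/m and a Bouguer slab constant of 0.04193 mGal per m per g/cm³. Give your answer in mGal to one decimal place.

Free-air correction = 0.3086 × 1688.0 = 520.92 mGal
Free-air anomaly = 979442.97 − 979551.48 + (520.92) = 412.41 mGal
Bouguer slab correction = 0.04193 × 3.09 × 1688.0 = 218.70 mGal
Simple Bouguer anomaly = 412.41 − (218.70) = 193.71 mGal

193.7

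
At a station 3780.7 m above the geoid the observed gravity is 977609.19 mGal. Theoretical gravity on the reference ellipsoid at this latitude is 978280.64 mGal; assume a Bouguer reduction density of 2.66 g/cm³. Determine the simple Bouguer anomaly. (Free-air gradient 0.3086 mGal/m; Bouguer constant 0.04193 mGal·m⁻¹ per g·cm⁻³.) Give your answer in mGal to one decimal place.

73.6

Free-air correction = 0.3086 × 3780.7 = 1166.72 mGal
Free-air anomaly = 977609.19 − 978280.64 + (1166.72) = 495.27 mGal
Bouguer slab correction = 0.04193 × 2.66 × 3780.7 = 421.68 mGal
Simple Bouguer anomaly = 495.27 − (421.68) = 73.59 mGal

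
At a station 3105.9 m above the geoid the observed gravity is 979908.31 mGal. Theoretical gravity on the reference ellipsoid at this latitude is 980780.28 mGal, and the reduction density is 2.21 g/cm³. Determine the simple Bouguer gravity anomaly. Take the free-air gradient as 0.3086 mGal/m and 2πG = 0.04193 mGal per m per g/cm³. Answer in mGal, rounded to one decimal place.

Free-air correction = 0.3086 × 3105.9 = 958.48 mGal
Free-air anomaly = 979908.31 − 980780.28 + (958.48) = 86.51 mGal
Bouguer slab correction = 0.04193 × 2.21 × 3105.9 = 287.81 mGal
Simple Bouguer anomaly = 86.51 − (287.81) = -201.30 mGal

-201.3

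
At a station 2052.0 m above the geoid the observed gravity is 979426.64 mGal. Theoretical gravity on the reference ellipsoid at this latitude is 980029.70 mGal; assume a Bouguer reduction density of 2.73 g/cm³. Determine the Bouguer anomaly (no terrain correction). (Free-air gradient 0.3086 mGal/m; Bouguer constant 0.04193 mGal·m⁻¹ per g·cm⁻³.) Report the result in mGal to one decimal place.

Free-air correction = 0.3086 × 2052.0 = 633.25 mGal
Free-air anomaly = 979426.64 − 980029.70 + (633.25) = 30.19 mGal
Bouguer slab correction = 0.04193 × 2.73 × 2052.0 = 234.89 mGal
Simple Bouguer anomaly = 30.19 − (234.89) = -204.70 mGal

-204.7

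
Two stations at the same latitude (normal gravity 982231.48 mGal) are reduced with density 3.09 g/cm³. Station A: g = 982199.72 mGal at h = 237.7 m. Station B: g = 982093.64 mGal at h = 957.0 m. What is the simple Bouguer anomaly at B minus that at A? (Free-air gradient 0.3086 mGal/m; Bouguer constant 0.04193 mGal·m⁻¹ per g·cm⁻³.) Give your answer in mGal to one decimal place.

Δg_SB(A) = 982199.72 − 982231.48 + 0.3086×237.7 − 0.04193×3.09×237.7 = 10.80 mGal
Δg_SB(B) = 982093.64 − 982231.48 + 0.3086×957.0 − 0.04193×3.09×957.0 = 33.50 mGal
Difference = 33.50 − (10.80) = 22.70 mGal

22.7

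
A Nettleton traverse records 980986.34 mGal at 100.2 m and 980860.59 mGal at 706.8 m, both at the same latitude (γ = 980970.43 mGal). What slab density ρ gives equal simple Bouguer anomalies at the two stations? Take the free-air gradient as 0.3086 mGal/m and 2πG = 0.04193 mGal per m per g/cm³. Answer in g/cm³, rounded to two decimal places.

2.42

Δg_obs = 980860.59 − 980986.34 = -125.75 mGal over Δh = 706.8 − 100.2 = 606.6 m
Equal Bouguer anomalies ⇒ Δg_obs + (0.3086 − 0.04193ρ)·Δh = 0
0.3086 − 0.04193ρ = −Δg_obs/Δh = 0.20730
ρ = (0.3086 − 0.20730) / 0.04193 = 2.42 g/cm³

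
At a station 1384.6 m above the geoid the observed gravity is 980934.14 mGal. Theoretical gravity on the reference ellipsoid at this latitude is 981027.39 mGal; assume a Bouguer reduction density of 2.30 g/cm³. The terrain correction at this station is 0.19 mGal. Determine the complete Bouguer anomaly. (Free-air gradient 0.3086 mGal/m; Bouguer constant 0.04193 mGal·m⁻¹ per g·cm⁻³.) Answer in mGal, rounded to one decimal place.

200.7

Free-air correction = 0.3086 × 1384.6 = 427.29 mGal
Free-air anomaly = 980934.14 − 981027.39 + (427.29) = 334.04 mGal
Bouguer slab correction = 0.04193 × 2.30 × 1384.6 = 133.53 mGal
Simple Bouguer anomaly = 334.04 − (133.53) = 200.51 mGal
Complete Bouguer anomaly = 200.51 + 0.19 = 200.70 mGal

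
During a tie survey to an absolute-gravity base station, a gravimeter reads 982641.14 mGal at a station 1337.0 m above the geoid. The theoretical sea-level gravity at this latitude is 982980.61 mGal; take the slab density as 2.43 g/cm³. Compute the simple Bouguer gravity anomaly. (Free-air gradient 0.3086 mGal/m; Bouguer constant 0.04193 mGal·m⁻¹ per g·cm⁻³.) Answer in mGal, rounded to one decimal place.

Free-air correction = 0.3086 × 1337.0 = 412.60 mGal
Free-air anomaly = 982641.14 − 982980.61 + (412.60) = 73.13 mGal
Bouguer slab correction = 0.04193 × 2.43 × 1337.0 = 136.23 mGal
Simple Bouguer anomaly = 73.13 − (136.23) = -63.10 mGal

-63.1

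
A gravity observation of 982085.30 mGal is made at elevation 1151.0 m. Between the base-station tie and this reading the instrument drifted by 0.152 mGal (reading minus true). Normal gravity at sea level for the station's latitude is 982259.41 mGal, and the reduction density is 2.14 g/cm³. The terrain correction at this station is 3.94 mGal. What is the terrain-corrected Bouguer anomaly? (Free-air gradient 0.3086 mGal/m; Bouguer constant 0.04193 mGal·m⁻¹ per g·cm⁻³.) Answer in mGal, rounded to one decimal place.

81.6

Drift-corrected reading = 982085.30 − (0.152) = 982085.148 mGal
Free-air correction = 0.3086 × 1151.0 = 355.20 mGal
Free-air anomaly = 982085.148 − 982259.41 + (355.20) = 180.938 mGal
Bouguer slab correction = 0.04193 × 2.14 × 1151.0 = 103.28 mGal
Simple Bouguer anomaly = 180.938 − (103.28) = 77.658 mGal
Complete Bouguer anomaly = 77.658 + 3.94 = 81.598 mGal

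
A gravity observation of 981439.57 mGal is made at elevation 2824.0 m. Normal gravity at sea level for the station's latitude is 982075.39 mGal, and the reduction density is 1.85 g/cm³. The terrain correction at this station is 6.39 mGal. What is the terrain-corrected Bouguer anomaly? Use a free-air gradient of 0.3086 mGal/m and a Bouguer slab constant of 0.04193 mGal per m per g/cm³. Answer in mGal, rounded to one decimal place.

Free-air correction = 0.3086 × 2824.0 = 871.49 mGal
Free-air anomaly = 981439.57 − 982075.39 + (871.49) = 235.67 mGal
Bouguer slab correction = 0.04193 × 1.85 × 2824.0 = 219.06 mGal
Simple Bouguer anomaly = 235.67 − (219.06) = 16.61 mGal
Complete Bouguer anomaly = 16.61 + 6.39 = 23.00 mGal

23.0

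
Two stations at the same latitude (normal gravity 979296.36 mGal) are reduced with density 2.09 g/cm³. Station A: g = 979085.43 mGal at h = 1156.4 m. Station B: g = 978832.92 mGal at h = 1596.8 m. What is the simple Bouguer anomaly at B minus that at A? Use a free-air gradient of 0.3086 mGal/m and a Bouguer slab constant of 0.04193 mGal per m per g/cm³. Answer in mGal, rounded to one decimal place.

-155.2

Δg_SB(A) = 979085.43 − 979296.36 + 0.3086×1156.4 − 0.04193×2.09×1156.4 = 44.60 mGal
Δg_SB(B) = 978832.92 − 979296.36 + 0.3086×1596.8 − 0.04193×2.09×1596.8 = -110.60 mGal
Difference = -110.60 − (44.60) = -155.20 mGal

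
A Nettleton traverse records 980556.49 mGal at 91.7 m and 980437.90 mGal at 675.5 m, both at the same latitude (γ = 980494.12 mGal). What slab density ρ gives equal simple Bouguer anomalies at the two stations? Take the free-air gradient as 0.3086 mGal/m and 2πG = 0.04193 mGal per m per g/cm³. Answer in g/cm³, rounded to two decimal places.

Δg_obs = 980437.90 − 980556.49 = -118.59 mGal over Δh = 675.5 − 91.7 = 583.8 m
Equal Bouguer anomalies ⇒ Δg_obs + (0.3086 − 0.04193ρ)·Δh = 0
0.3086 − 0.04193ρ = −Δg_obs/Δh = 0.20313
ρ = (0.3086 − 0.20313) / 0.04193 = 2.52 g/cm³

2.52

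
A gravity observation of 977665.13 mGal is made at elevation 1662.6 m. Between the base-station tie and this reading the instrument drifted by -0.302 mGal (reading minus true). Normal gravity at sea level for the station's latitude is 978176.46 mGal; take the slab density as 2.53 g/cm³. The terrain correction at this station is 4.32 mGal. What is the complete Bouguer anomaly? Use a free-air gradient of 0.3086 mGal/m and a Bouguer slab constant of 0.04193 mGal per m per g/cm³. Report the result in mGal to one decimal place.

Drift-corrected reading = 977665.13 − (-0.302) = 977665.432 mGal
Free-air correction = 0.3086 × 1662.6 = 513.08 mGal
Free-air anomaly = 977665.432 − 978176.46 + (513.08) = 2.052 mGal
Bouguer slab correction = 0.04193 × 2.53 × 1662.6 = 176.37 mGal
Simple Bouguer anomaly = 2.052 − (176.37) = -174.318 mGal
Complete Bouguer anomaly = -174.318 + 4.32 = -169.998 mGal

-170.0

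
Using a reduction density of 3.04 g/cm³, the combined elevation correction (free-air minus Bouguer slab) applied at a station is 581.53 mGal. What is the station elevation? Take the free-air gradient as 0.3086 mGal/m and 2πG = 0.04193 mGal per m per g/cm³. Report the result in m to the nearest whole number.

Combined gradient = 0.3086 − 0.04193 × 3.04 = 0.1811328 mGal/m
h = 581.53 / 0.1811328 = 3210.52 m

3211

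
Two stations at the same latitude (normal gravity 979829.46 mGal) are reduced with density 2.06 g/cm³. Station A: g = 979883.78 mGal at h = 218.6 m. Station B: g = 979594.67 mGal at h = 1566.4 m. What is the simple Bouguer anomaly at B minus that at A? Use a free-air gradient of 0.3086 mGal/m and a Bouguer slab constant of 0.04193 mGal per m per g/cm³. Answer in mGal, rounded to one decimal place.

Δg_SB(A) = 979883.78 − 979829.46 + 0.3086×218.6 − 0.04193×2.06×218.6 = 102.90 mGal
Δg_SB(B) = 979594.67 − 979829.46 + 0.3086×1566.4 − 0.04193×2.06×1566.4 = 113.30 mGal
Difference = 113.30 − (102.90) = 10.40 mGal

10.4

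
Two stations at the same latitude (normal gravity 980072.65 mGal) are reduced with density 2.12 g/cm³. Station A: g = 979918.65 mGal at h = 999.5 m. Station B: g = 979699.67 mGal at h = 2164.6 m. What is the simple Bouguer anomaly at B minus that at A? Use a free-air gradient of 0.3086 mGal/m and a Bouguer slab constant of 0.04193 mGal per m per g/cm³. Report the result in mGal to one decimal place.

Δg_SB(A) = 979918.65 − 980072.65 + 0.3086×999.5 − 0.04193×2.12×999.5 = 65.60 mGal
Δg_SB(B) = 979699.67 − 980072.65 + 0.3086×2164.6 − 0.04193×2.12×2164.6 = 102.60 mGal
Difference = 102.60 − (65.60) = 37.00 mGal

37.0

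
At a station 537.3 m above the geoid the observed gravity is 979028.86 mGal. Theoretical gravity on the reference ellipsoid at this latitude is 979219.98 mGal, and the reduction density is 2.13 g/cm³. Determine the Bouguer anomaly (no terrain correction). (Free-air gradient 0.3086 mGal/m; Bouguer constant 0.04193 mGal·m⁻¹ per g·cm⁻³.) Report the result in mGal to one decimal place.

Free-air correction = 0.3086 × 537.3 = 165.81 mGal
Free-air anomaly = 979028.86 − 979219.98 + (165.81) = -25.31 mGal
Bouguer slab correction = 0.04193 × 2.13 × 537.3 = 47.99 mGal
Simple Bouguer anomaly = -25.31 − (47.99) = -73.30 mGal

-73.3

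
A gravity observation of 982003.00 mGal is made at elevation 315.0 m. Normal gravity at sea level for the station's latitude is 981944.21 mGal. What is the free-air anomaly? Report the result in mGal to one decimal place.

Free-air correction = 0.3086 × 315.0 = 97.21 mGal
Free-air anomaly = 982003.00 − 981944.21 + (97.21) = 156.00 mGal

156.0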